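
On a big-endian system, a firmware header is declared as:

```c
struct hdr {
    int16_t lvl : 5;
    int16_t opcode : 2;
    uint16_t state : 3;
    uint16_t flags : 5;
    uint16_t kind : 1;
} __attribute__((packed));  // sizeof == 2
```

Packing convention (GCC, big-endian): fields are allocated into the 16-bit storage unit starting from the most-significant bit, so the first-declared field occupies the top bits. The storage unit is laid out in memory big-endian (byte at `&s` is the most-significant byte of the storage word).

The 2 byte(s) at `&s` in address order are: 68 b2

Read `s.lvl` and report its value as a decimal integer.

13

[0]=0x68 [1]=0xb2 (big-endian) → word 0x68b2
lvl [11+:5] = (word>>11) & 0x1f = 13  ←
opcode [9+:2] = (word>>9) & 0x3 = 0
state [6+:3] = (word>>6) & 0x7 = 2
flags [1+:5] = (word>>1) & 0x1f = 25
kind [0+:1] = (word>>0) & 0x1 = 0
lvl signed 5b, MSB=0: value = 13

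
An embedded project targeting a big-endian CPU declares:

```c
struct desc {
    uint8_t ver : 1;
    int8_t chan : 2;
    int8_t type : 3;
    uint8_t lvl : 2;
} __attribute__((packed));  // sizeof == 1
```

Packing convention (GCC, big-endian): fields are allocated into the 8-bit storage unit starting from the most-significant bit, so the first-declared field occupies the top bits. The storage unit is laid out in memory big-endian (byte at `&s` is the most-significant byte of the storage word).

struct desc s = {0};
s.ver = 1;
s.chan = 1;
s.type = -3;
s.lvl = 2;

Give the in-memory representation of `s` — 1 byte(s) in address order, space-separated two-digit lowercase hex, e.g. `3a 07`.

[7+:1] ver=1 & 0x1 = 0x1; word=0x80
[5+:2] chan=1 & 0x3 = 0x1; word=0xa0
[2+:3] type=-3 & 0x7 = 0x5; word=0xb4
[0+:2] lvl=2 & 0x3 = 0x2; word=0xb6
word = 0xb6 → big-endian bytes:
  [0]=0xb6

b6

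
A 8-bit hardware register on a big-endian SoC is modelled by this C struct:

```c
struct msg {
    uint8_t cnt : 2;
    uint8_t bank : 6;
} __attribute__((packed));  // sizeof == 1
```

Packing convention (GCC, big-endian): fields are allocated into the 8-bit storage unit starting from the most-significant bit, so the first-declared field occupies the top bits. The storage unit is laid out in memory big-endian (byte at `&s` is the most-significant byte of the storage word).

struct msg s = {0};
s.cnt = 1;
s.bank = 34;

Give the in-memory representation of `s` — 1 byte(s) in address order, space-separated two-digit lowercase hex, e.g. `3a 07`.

[6+:2] cnt=1 & 0x3 = 0x1; word=0x40
[0+:6] bank=34 & 0x3f = 0x22; word=0x62
word = 0x62 → big-endian bytes:
  [0]=0x62

62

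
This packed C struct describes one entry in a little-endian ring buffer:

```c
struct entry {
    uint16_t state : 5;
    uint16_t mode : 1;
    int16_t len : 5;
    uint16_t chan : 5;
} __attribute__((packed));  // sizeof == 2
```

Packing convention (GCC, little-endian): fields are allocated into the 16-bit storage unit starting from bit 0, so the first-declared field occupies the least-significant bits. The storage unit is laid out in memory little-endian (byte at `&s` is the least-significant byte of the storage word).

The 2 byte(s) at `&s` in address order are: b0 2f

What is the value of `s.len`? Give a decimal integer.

-2

[0]=0xb0 [1]=0x2f (little-endian) → word 0x2fb0
state [0+:5] = (word>>0) & 0x1f = 16
mode [5+:1] = (word>>5) & 0x1 = 1
len [6+:5] = (word>>6) & 0x1f = 30  ←
chan [11+:5] = (word>>11) & 0x1f = 5
len signed 5b, MSB=1: 30 - 32 = -2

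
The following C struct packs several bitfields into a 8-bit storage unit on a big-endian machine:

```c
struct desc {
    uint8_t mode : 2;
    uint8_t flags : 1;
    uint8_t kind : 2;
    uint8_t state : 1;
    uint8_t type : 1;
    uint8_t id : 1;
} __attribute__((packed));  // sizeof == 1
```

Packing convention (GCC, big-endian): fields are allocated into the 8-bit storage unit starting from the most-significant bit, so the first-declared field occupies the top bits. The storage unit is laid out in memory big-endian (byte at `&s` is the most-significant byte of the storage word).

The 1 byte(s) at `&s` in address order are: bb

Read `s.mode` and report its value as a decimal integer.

[0]=0xbb (big-endian) → word 0xbb
mode [6+:2] = (word>>6) & 0x3 = 2  ←
flags [5+:1] = (word>>5) & 0x1 = 1
kind [3+:2] = (word>>3) & 0x3 = 3
state [2+:1] = (word>>2) & 0x1 = 0
type [1+:1] = (word>>1) & 0x1 = 1
id [0+:1] = (word>>0) & 0x1 = 1

2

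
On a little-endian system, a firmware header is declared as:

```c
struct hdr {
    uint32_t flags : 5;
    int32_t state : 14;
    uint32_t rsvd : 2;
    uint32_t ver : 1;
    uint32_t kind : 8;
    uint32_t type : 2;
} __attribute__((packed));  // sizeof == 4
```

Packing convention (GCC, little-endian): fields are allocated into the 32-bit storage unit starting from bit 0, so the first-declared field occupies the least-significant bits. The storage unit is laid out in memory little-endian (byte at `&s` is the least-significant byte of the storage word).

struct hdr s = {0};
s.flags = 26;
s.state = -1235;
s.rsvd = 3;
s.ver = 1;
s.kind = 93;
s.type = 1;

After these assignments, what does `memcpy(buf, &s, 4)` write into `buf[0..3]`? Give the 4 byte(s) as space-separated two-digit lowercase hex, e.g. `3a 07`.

ba 65 7f 57

[0+:5] flags=26 & 0x1f = 0x1a; word=0x0000001a
[5+:14] state=-1235 & 0x3fff = 0x3b2d; word=0x000765ba
[19+:2] rsvd=3 & 0x3 = 0x3; word=0x001f65ba
[21+:1] ver=1 & 0x1 = 0x1; word=0x003f65ba
[22+:8] kind=93 & 0xff = 0x5d; word=0x177f65ba
[30+:2] type=1 & 0x3 = 0x1; word=0x577f65ba
word = 0x577f65ba → little-endian bytes:
  [0]=0xba  [1]=0x65  [2]=0x7f  [3]=0x57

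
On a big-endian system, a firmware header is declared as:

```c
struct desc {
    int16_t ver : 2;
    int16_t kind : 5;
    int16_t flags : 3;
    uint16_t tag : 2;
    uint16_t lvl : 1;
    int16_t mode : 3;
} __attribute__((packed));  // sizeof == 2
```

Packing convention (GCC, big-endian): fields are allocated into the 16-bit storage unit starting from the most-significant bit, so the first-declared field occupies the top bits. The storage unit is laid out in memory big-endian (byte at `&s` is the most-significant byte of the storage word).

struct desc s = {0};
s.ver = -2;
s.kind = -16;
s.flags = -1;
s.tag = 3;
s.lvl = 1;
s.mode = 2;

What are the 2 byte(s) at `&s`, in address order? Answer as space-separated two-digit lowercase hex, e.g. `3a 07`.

a1 fa

ver (2b) val=-2 bits=0x2 at bit 14: 0x8000
kind (5b) val=-16 bits=0x10 at bit 9: 0xa000
flags (3b) val=-1 bits=0x7 at bit 6: 0xa1c0
tag (2b) val=3 bits=0x3 at bit 4: 0xa1f0
lvl (1b) val=1 bits=0x1 at bit 3: 0xa1f8
mode (3b) val=2 bits=0x2 at bit 0: 0xa1fa
word = 0xa1fa → big-endian bytes:
  [0]=0xa1  [1]=0xfa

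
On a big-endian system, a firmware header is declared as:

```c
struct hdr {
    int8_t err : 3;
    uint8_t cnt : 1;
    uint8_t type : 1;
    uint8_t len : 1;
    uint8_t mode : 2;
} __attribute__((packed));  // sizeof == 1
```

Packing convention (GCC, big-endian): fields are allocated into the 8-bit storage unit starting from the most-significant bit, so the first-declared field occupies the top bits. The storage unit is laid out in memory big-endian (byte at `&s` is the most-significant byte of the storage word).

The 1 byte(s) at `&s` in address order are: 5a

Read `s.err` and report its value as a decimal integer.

[0]=0x5a (big-endian) → word 0x5a
err:3 @ bit 5 → (0x5a>>5)&0x7 = 0x2  ←
cnt:1 @ bit 4 → (0x5a>>4)&0x1 = 0x1
type:1 @ bit 3 → (0x5a>>3)&0x1 = 0x1
len:1 @ bit 2 → (0x5a>>2)&0x1 = 0x0
mode:2 @ bit 0 → (0x5a>>0)&0x3 = 0x2
err signed 3b, MSB=0: value = 2

2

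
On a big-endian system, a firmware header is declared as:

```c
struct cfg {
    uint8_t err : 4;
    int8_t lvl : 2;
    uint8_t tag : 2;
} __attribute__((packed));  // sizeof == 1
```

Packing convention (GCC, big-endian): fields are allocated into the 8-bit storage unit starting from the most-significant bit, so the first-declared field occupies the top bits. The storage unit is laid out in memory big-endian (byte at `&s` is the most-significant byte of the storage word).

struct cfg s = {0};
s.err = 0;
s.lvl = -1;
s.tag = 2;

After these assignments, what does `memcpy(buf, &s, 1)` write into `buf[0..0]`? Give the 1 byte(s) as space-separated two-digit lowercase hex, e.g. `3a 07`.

0e

[4+:4] err=0 & 0xf = 0x0; word=0x00
[2+:2] lvl=-1 & 0x3 = 0x3; word=0x0c
[0+:2] tag=2 & 0x3 = 0x2; word=0x0e
word = 0x0e → big-endian bytes:
  [0]=0x0e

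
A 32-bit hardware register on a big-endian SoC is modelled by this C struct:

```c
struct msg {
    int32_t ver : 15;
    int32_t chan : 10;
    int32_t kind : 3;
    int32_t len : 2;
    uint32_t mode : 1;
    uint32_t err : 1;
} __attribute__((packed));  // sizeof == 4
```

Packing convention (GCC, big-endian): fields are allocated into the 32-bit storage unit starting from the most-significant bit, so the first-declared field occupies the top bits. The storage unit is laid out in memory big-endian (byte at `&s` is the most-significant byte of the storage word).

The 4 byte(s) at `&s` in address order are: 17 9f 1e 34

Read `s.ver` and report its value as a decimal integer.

3023

[0]=0x17 [1]=0x9f [2]=0x1e [3]=0x34 (big-endian) → word 0x179f1e34
ver:15 @ bit 17 → (0x179f1e34>>17)&0x7fff = 0xbcf  ←
chan:10 @ bit 7 → (0x179f1e34>>7)&0x3ff = 0x23c
kind:3 @ bit 4 → (0x179f1e34>>4)&0x7 = 0x3
len:2 @ bit 2 → (0x179f1e34>>2)&0x3 = 0x1
mode:1 @ bit 1 → (0x179f1e34>>1)&0x1 = 0x0
err:1 @ bit 0 → (0x179f1e34>>0)&0x1 = 0x0
ver signed 15b, MSB=0: value = 3023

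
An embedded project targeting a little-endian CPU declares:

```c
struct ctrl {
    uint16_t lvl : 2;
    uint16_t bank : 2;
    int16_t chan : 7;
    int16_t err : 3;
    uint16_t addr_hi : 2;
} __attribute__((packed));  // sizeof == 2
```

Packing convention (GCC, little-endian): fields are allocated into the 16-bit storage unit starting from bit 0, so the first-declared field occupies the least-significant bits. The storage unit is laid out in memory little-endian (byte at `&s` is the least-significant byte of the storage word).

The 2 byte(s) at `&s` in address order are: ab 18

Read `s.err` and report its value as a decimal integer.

3

[0]=0xab [1]=0x18 (little-endian) → word 0x18ab
lvl:2 @ bit 0 → (0x18ab>>0)&0x3 = 0x3
bank:2 @ bit 2 → (0x18ab>>2)&0x3 = 0x2
chan:7 @ bit 4 → (0x18ab>>4)&0x7f = 0xa
err:3 @ bit 11 → (0x18ab>>11)&0x7 = 0x3  ←
addr_hi:2 @ bit 14 → (0x18ab>>14)&0x3 = 0x0
err signed 3b, MSB=0: value = 3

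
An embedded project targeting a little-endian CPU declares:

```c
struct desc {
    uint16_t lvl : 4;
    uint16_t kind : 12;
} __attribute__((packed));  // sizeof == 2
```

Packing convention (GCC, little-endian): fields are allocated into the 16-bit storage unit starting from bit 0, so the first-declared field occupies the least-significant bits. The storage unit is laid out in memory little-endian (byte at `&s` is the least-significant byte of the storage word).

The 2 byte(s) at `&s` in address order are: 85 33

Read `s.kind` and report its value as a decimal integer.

[0]=0x85 [1]=0x33 (little-endian) → word 0x3385
lvl [0+:4] = (word>>0) & 0xf = 5
kind [4+:12] = (word>>4) & 0xfff = 824  ←

824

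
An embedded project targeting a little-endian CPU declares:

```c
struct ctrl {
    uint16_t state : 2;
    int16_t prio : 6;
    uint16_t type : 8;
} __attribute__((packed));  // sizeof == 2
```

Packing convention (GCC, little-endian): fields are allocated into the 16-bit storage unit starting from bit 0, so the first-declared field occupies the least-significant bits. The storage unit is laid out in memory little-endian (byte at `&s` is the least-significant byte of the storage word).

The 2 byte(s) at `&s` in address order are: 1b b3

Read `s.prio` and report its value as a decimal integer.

[0]=0x1b [1]=0xb3 (little-endian) → word 0xb31b
state:2 @ bit 0 → (0xb31b>>0)&0x3 = 0x3
prio:6 @ bit 2 → (0xb31b>>2)&0x3f = 0x6  ←
type:8 @ bit 8 → (0xb31b>>8)&0xff = 0xb3
prio signed 6b, MSB=0: value = 6

6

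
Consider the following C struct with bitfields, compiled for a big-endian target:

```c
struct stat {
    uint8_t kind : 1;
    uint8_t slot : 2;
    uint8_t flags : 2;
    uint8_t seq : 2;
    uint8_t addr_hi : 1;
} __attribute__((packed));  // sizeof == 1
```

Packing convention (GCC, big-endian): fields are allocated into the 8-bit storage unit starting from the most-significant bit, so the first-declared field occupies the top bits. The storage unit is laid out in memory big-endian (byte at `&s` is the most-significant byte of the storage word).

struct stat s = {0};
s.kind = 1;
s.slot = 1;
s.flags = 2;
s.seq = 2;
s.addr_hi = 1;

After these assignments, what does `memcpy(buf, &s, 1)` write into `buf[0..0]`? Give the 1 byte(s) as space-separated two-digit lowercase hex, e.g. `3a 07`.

b5

[7+:1] kind=1 & 0x1 = 0x1; word=0x80
[5+:2] slot=1 & 0x3 = 0x1; word=0xa0
[3+:2] flags=2 & 0x3 = 0x2; word=0xb0
[1+:2] seq=2 & 0x3 = 0x2; word=0xb4
[0+:1] addr_hi=1 & 0x1 = 0x1; word=0xb5
word = 0xb5 → big-endian bytes:
  [0]=0xb5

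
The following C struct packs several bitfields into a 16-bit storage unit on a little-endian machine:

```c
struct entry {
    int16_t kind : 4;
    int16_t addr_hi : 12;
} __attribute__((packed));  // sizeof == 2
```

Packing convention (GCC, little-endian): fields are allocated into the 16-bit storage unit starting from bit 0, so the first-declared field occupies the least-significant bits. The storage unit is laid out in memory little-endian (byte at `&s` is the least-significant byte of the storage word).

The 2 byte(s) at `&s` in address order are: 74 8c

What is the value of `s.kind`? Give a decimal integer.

4

[0]=0x74 [1]=0x8c (little-endian) → word 0x8c74
kind:4 @ bit 0 → (0x8c74>>0)&0xf = 0x4  ←
addr_hi:12 @ bit 4 → (0x8c74>>4)&0xfff = 0x8c7
kind signed 4b, MSB=0: value = 4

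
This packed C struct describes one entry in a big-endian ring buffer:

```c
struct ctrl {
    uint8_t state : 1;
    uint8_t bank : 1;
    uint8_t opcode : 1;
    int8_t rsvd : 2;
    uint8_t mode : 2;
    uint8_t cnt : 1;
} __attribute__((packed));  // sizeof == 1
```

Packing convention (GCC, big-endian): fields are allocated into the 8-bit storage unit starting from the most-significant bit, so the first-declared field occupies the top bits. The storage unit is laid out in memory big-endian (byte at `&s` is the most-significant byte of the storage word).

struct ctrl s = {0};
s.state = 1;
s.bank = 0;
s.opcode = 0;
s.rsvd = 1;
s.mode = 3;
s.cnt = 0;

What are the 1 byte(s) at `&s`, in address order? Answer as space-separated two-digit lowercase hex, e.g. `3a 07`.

8e

state (1b) val=1 bits=0x1 at bit 7: 0x80
bank (1b) val=0 bits=0x0 at bit 6: 0x80
opcode (1b) val=0 bits=0x0 at bit 5: 0x80
rsvd (2b) val=1 bits=0x1 at bit 3: 0x88
mode (2b) val=3 bits=0x3 at bit 1: 0x8e
cnt (1b) val=0 bits=0x0 at bit 0: 0x8e
word = 0x8e → big-endian bytes:
  [0]=0x8e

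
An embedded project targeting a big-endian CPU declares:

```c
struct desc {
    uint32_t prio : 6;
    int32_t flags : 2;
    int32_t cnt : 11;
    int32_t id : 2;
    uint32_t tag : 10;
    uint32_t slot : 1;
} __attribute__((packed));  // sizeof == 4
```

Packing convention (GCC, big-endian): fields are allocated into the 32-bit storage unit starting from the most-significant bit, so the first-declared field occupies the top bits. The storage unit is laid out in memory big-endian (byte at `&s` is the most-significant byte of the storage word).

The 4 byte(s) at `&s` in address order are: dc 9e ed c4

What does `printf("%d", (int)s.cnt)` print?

-777

[0]=0xdc [1]=0x9e [2]=0xed [3]=0xc4 (big-endian) → word 0xdc9eedc4
prio:6 @ bit 26 → (0xdc9eedc4>>26)&0x3f = 0x37
flags:2 @ bit 24 → (0xdc9eedc4>>24)&0x3 = 0x0
cnt:11 @ bit 13 → (0xdc9eedc4>>13)&0x7ff = 0x4f7  ←
id:2 @ bit 11 → (0xdc9eedc4>>11)&0x3 = 0x1
tag:10 @ bit 1 → (0xdc9eedc4>>1)&0x3ff = 0x2e2
slot:1 @ bit 0 → (0xdc9eedc4>>0)&0x1 = 0x0
cnt signed 11b, MSB=1: 1271 - 2048 = -777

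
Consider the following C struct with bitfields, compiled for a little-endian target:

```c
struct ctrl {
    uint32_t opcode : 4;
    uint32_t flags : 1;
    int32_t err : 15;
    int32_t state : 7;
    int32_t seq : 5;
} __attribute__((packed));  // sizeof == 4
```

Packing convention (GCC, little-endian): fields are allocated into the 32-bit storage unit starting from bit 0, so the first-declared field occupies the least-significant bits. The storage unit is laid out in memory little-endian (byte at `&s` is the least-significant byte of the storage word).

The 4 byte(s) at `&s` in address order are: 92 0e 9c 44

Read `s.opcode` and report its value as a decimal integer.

2

[0]=0x92 [1]=0x0e [2]=0x9c [3]=0x44 (little-endian) → word 0x449c0e92
opcode [0+:4] = (word>>0) & 0xf = 2  ←
flags [4+:1] = (word>>4) & 0x1 = 1
err [5+:15] = (word>>5) & 0x7fff = 24692
state [20+:7] = (word>>20) & 0x7f = 73
seq [27+:5] = (word>>27) & 0x1f = 8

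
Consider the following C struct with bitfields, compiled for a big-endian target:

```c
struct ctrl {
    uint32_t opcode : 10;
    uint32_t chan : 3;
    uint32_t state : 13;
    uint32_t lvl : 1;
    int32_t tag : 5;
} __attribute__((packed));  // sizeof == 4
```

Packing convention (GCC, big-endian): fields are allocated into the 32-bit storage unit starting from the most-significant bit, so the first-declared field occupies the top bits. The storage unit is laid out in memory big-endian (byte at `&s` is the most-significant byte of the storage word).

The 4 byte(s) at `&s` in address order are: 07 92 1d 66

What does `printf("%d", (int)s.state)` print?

[0]=0x07 [1]=0x92 [2]=0x1d [3]=0x66 (big-endian) → word 0x07921d66
opcode [22+:10] = (word>>22) & 0x3ff = 30
chan [19+:3] = (word>>19) & 0x7 = 2
state [6+:13] = (word>>6) & 0x1fff = 2165  ←
lvl [5+:1] = (word>>5) & 0x1 = 1
tag [0+:5] = (word>>0) & 0x1f = 6

2165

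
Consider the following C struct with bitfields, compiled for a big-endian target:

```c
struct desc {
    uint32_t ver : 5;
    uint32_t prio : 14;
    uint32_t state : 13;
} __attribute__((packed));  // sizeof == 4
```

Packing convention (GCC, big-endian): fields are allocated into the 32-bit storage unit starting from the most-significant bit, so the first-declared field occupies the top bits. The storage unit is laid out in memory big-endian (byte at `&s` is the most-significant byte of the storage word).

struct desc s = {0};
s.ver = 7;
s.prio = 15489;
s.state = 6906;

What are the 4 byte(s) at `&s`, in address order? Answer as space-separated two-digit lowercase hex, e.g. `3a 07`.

3f 90 3a fa

[27+:5] ver=7 & 0x1f = 0x7; word=0x38000000
[13+:14] prio=15489 & 0x3fff = 0x3c81; word=0x3f902000
[0+:13] state=6906 & 0x1fff = 0x1afa; word=0x3f903afa
word = 0x3f903afa → big-endian bytes:
  [0]=0x3f  [1]=0x90  [2]=0x3a  [3]=0xfa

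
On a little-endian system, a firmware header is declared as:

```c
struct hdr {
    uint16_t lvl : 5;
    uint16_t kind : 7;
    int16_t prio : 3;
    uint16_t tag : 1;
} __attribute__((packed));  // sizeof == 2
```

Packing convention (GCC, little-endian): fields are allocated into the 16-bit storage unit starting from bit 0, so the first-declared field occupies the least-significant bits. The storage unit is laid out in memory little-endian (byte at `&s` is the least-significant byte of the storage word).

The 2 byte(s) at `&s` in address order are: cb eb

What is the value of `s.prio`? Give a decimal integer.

-2

[0]=0xcb [1]=0xeb (little-endian) → word 0xebcb
lvl:5 @ bit 0 → (0xebcb>>0)&0x1f = 0xb
kind:7 @ bit 5 → (0xebcb>>5)&0x7f = 0x5e
prio:3 @ bit 12 → (0xebcb>>12)&0x7 = 0x6  ←
tag:1 @ bit 15 → (0xebcb>>15)&0x1 = 0x1
prio signed 3b, MSB=1: 6 - 8 = -2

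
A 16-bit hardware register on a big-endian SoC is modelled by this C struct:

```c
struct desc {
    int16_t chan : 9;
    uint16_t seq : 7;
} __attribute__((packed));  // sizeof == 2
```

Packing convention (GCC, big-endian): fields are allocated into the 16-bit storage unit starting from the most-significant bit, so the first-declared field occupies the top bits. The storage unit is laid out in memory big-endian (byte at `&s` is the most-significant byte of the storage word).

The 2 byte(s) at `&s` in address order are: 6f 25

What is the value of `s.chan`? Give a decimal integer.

[0]=0x6f [1]=0x25 (big-endian) → word 0x6f25
chan:9 @ bit 7 → (0x6f25>>7)&0x1ff = 0xde  ←
seq:7 @ bit 0 → (0x6f25>>0)&0x7f = 0x25
chan signed 9b, MSB=0: value = 222

222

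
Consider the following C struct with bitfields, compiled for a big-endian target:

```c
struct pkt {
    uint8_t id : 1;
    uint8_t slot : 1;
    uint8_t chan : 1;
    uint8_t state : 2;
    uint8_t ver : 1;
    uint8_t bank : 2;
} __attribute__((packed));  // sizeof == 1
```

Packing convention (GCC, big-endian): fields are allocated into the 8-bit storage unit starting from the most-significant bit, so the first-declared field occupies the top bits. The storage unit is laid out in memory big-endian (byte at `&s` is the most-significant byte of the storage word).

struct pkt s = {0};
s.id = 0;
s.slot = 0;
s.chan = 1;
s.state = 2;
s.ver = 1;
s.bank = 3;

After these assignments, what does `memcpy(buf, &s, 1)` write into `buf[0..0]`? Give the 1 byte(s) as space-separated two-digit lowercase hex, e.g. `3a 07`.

37

id (1b) val=0 bits=0x0 at bit 7: 0x00
slot (1b) val=0 bits=0x0 at bit 6: 0x00
chan (1b) val=1 bits=0x1 at bit 5: 0x20
state (2b) val=2 bits=0x2 at bit 3: 0x30
ver (1b) val=1 bits=0x1 at bit 2: 0x34
bank (2b) val=3 bits=0x3 at bit 0: 0x37
word = 0x37 → big-endian bytes:
  [0]=0x37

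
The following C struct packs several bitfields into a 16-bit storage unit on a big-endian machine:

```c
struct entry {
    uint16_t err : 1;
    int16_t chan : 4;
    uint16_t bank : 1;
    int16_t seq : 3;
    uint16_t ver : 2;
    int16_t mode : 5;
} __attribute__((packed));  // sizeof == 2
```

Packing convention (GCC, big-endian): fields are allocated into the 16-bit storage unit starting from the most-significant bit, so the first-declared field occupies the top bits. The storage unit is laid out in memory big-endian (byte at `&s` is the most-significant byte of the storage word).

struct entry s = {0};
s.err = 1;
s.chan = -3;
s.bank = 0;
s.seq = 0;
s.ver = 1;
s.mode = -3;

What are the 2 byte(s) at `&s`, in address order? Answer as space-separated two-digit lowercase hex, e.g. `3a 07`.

[15+:1] err=1 & 0x1 = 0x1; word=0x8000
[11+:4] chan=-3 & 0xf = 0xd; word=0xe800
[10+:1] bank=0 & 0x1 = 0x0; word=0xe800
[7+:3] seq=0 & 0x7 = 0x0; word=0xe800
[5+:2] ver=1 & 0x3 = 0x1; word=0xe820
[0+:5] mode=-3 & 0x1f = 0x1d; word=0xe83d
word = 0xe83d → big-endian bytes:
  [0]=0xe8  [1]=0x3d

e8 3d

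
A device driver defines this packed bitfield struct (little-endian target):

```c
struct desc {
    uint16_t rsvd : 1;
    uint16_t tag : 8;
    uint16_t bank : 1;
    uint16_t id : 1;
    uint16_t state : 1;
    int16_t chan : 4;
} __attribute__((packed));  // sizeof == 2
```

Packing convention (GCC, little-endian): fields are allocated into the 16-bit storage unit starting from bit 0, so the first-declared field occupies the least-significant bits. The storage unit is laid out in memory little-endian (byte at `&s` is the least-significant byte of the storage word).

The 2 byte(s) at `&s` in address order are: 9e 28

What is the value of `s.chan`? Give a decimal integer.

[0]=0x9e [1]=0x28 (little-endian) → word 0x289e
rsvd [0+:1] = (word>>0) & 0x1 = 0
tag [1+:8] = (word>>1) & 0xff = 79
bank [9+:1] = (word>>9) & 0x1 = 0
id [10+:1] = (word>>10) & 0x1 = 0
state [11+:1] = (word>>11) & 0x1 = 1
chan [12+:4] = (word>>12) & 0xf = 2  ←
chan signed 4b, MSB=0: value = 2

2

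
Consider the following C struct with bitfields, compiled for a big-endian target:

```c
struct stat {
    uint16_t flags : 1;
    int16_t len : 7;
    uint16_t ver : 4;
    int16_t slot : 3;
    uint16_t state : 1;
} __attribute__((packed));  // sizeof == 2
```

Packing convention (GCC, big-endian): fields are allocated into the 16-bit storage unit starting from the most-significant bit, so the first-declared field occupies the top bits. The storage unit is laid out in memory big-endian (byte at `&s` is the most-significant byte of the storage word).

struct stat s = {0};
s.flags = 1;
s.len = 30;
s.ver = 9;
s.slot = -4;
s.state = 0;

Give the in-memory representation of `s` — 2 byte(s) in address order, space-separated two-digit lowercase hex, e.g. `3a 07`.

9e 98

flags:1 = 1 → 0x1 << 15 → word 0x8000
len:7 = 30 → 0x1e << 8 → word 0x9e00
ver:4 = 9 → 0x9 << 4 → word 0x9e90
slot:3 = -4 → 0x4 << 1 → word 0x9e98
state:1 = 0 → 0x0 << 0 → word 0x9e98
word = 0x9e98 → big-endian bytes:
  [0]=0x9e  [1]=0x98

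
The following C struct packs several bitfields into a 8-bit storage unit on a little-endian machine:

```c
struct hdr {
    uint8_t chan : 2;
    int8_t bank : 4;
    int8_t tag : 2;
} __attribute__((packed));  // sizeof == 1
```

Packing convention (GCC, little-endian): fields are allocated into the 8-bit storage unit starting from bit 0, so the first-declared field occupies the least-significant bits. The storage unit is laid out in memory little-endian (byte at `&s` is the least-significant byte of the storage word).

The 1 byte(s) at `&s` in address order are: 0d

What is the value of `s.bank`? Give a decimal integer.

[0]=0x0d (little-endian) → word 0x0d
chan:2 @ bit 0 → (0x0d>>0)&0x3 = 0x1
bank:4 @ bit 2 → (0x0d>>2)&0xf = 0x3  ←
tag:2 @ bit 6 → (0x0d>>6)&0x3 = 0x0
bank signed 4b, MSB=0: value = 3

3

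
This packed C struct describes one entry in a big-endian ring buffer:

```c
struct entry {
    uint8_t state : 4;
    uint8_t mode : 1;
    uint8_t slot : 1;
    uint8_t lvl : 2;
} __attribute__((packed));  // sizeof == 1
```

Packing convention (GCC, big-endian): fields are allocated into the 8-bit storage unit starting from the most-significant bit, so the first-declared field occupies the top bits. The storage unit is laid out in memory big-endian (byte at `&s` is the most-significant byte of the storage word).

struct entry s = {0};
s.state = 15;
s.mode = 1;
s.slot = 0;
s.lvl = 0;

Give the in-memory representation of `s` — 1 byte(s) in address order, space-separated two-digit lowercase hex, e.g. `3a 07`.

f8

state:4 = 15 → 0xf << 4 → word 0xf0
mode:1 = 1 → 0x1 << 3 → word 0xf8
slot:1 = 0 → 0x0 << 2 → word 0xf8
lvl:2 = 0 → 0x0 << 0 → word 0xf8
word = 0xf8 → big-endian bytes:
  [0]=0xf8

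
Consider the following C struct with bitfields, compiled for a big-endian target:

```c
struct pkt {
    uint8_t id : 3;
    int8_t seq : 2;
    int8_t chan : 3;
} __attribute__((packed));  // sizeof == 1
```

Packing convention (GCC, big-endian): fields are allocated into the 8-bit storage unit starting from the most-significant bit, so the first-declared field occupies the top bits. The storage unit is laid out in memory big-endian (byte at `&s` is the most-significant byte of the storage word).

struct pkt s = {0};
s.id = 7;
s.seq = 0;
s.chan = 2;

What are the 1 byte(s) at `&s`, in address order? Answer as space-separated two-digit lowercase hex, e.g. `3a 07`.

id (3b) val=7 bits=0x7 at bit 5: 0xe0
seq (2b) val=0 bits=0x0 at bit 3: 0xe0
chan (3b) val=2 bits=0x2 at bit 0: 0xe2
word = 0xe2 → big-endian bytes:
  [0]=0xe2

e2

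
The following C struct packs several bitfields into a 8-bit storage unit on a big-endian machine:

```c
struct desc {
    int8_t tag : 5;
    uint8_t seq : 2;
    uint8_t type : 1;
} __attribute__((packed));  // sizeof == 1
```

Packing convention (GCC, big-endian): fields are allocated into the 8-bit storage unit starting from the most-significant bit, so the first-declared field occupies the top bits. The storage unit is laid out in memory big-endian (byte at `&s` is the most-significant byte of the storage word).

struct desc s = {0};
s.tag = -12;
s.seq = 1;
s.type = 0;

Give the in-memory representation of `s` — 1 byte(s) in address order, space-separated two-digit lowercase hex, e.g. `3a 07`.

a2

[3+:5] tag=-12 & 0x1f = 0x14; word=0xa0
[1+:2] seq=1 & 0x3 = 0x1; word=0xa2
[0+:1] type=0 & 0x1 = 0x0; word=0xa2
word = 0xa2 → big-endian bytes:
  [0]=0xa2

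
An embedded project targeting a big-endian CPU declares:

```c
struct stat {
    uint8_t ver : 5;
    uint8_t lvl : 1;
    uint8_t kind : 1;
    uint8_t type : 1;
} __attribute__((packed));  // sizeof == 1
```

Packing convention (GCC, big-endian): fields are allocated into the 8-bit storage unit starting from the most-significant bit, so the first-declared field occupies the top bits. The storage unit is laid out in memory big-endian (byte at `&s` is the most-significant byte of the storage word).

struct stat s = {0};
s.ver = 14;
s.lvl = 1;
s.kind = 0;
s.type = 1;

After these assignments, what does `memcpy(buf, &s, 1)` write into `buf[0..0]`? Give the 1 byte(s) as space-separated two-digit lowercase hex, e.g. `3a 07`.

75

[3+:5] ver=14 & 0x1f = 0xe; word=0x70
[2+:1] lvl=1 & 0x1 = 0x1; word=0x74
[1+:1] kind=0 & 0x1 = 0x0; word=0x74
[0+:1] type=1 & 0x1 = 0x1; word=0x75
word = 0x75 → big-endian bytes:
  [0]=0x75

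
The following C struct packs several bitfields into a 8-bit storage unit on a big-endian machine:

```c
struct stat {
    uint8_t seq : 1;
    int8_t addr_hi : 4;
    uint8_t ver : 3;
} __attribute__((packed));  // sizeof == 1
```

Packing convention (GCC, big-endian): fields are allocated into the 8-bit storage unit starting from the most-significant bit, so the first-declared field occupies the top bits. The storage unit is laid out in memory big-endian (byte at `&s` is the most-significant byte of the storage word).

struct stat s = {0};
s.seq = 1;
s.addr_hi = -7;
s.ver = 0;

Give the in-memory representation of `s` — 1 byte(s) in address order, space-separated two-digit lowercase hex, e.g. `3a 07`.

seq (1b) val=1 bits=0x1 at bit 7: 0x80
addr_hi (4b) val=-7 bits=0x9 at bit 3: 0xc8
ver (3b) val=0 bits=0x0 at bit 0: 0xc8
word = 0xc8 → big-endian bytes:
  [0]=0xc8

c8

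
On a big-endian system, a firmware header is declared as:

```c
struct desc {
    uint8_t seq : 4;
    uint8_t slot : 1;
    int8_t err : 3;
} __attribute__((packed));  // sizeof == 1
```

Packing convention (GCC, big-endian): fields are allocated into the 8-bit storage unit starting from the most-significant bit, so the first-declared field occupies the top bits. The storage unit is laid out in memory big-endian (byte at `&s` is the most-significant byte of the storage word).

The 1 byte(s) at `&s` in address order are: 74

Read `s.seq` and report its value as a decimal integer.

7

[0]=0x74 (big-endian) → word 0x74
seq:4 @ bit 4 → (0x74>>4)&0xf = 0x7  ←
slot:1 @ bit 3 → (0x74>>3)&0x1 = 0x0
err:3 @ bit 0 → (0x74>>0)&0x7 = 0x4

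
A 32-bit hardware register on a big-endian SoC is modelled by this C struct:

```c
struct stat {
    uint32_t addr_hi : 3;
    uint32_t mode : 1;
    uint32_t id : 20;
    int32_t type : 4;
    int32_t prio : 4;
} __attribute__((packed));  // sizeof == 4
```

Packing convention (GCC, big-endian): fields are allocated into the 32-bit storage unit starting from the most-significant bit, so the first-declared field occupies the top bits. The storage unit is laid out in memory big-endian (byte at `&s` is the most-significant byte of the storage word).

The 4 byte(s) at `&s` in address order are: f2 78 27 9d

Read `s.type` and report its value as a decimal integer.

-7

[0]=0xf2 [1]=0x78 [2]=0x27 [3]=0x9d (big-endian) → word 0xf278279d
addr_hi:3 @ bit 29 → (0xf278279d>>29)&0x7 = 0x7
mode:1 @ bit 28 → (0xf278279d>>28)&0x1 = 0x1
id:20 @ bit 8 → (0xf278279d>>8)&0xfffff = 0x27827
type:4 @ bit 4 → (0xf278279d>>4)&0xf = 0x9  ←
prio:4 @ bit 0 → (0xf278279d>>0)&0xf = 0xd
type signed 4b, MSB=1: 9 - 16 = -7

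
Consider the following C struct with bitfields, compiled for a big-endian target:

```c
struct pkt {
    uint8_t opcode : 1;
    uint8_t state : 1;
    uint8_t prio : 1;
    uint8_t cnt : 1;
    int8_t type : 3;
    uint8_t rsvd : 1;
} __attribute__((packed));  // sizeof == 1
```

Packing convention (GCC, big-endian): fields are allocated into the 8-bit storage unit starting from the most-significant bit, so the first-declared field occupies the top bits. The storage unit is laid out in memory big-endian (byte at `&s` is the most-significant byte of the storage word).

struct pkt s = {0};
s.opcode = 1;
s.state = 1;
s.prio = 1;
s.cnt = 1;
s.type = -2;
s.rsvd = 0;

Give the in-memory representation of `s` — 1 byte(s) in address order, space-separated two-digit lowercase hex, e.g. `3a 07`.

fc

opcode (1b) val=1 bits=0x1 at bit 7: 0x80
state (1b) val=1 bits=0x1 at bit 6: 0xc0
prio (1b) val=1 bits=0x1 at bit 5: 0xe0
cnt (1b) val=1 bits=0x1 at bit 4: 0xf0
type (3b) val=-2 bits=0x6 at bit 1: 0xfc
rsvd (1b) val=0 bits=0x0 at bit 0: 0xfc
word = 0xfc → big-endian bytes:
  [0]=0xfc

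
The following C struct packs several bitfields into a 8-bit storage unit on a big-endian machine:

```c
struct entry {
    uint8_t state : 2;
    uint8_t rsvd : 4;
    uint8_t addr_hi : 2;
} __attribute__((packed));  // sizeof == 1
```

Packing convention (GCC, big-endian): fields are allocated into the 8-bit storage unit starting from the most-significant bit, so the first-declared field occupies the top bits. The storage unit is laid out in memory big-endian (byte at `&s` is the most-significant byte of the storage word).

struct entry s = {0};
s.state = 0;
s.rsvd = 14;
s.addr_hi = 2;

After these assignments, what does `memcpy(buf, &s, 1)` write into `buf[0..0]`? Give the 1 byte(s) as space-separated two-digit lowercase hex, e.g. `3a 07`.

state (2b) val=0 bits=0x0 at bit 6: 0x00
rsvd (4b) val=14 bits=0xe at bit 2: 0x38
addr_hi (2b) val=2 bits=0x2 at bit 0: 0x3a
word = 0x3a → big-endian bytes:
  [0]=0x3a

3a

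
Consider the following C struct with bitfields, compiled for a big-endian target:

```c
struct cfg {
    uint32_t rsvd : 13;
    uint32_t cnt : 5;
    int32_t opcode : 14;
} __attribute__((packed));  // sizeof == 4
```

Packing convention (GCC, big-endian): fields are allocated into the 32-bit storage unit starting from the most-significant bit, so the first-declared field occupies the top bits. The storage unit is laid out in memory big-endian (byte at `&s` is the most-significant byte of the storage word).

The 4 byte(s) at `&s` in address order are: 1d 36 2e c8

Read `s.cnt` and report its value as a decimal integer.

[0]=0x1d [1]=0x36 [2]=0x2e [3]=0xc8 (big-endian) → word 0x1d362ec8
rsvd:13 @ bit 19 → (0x1d362ec8>>19)&0x1fff = 0x3a6
cnt:5 @ bit 14 → (0x1d362ec8>>14)&0x1f = 0x18  ←
opcode:14 @ bit 0 → (0x1d362ec8>>0)&0x3fff = 0x2ec8

24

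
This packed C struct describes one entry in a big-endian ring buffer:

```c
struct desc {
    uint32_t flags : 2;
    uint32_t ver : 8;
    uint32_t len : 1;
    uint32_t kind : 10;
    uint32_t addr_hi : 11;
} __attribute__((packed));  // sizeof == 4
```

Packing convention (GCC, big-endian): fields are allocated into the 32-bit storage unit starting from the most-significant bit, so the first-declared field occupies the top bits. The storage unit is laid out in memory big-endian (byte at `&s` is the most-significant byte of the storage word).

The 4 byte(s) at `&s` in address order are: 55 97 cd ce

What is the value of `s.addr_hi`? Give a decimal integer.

1486

[0]=0x55 [1]=0x97 [2]=0xcd [3]=0xce (big-endian) → word 0x5597cdce
flags [30+:2] = (word>>30) & 0x3 = 1
ver [22+:8] = (word>>22) & 0xff = 86
len [21+:1] = (word>>21) & 0x1 = 0
kind [11+:10] = (word>>11) & 0x3ff = 761
addr_hi [0+:11] = (word>>0) & 0x7ff = 1486  ←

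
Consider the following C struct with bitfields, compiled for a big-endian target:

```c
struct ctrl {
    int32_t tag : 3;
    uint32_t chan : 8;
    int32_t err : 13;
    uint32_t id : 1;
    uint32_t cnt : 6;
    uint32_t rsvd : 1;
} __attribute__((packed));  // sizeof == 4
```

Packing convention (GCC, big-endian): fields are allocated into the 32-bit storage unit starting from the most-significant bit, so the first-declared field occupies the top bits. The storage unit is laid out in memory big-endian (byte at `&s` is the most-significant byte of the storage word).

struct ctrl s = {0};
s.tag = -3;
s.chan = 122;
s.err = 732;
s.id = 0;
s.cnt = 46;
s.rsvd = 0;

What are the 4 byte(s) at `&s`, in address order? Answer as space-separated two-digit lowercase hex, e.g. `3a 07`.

tag:3 = -3 → 0x5 << 29 → word 0xa0000000
chan:8 = 122 → 0x7a << 21 → word 0xaf400000
err:13 = 732 → 0x2dc << 8 → word 0xaf42dc00
id:1 = 0 → 0x0 << 7 → word 0xaf42dc00
cnt:6 = 46 → 0x2e << 1 → word 0xaf42dc5c
rsvd:1 = 0 → 0x0 << 0 → word 0xaf42dc5c
word = 0xaf42dc5c → big-endian bytes:
  [0]=0xaf  [1]=0x42  [2]=0xdc  [3]=0x5c

af 42 dc 5c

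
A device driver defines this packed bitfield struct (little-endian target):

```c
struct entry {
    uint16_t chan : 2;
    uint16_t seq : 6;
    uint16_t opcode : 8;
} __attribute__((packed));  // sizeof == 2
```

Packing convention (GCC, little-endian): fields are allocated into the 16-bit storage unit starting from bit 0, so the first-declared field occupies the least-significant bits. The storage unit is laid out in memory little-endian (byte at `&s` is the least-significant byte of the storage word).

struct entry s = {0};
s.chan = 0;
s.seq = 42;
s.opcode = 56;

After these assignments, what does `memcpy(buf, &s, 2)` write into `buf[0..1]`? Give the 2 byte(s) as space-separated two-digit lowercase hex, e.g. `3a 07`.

[0+:2] chan=0 & 0x3 = 0x0; word=0x0000
[2+:6] seq=42 & 0x3f = 0x2a; word=0x00a8
[8+:8] opcode=56 & 0xff = 0x38; word=0x38a8
word = 0x38a8 → little-endian bytes:
  [0]=0xa8  [1]=0x38

a8 38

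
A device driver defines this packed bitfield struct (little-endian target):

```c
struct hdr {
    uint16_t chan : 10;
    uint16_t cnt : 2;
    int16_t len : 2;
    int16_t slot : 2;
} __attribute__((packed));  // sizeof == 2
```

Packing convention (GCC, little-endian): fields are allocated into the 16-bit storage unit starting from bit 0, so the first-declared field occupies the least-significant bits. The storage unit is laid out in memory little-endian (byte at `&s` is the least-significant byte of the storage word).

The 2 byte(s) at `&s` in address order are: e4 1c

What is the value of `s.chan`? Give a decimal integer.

228

[0]=0xe4 [1]=0x1c (little-endian) → word 0x1ce4
chan:10 @ bit 0 → (0x1ce4>>0)&0x3ff = 0xe4  ←
cnt:2 @ bit 10 → (0x1ce4>>10)&0x3 = 0x3
len:2 @ bit 12 → (0x1ce4>>12)&0x3 = 0x1
slot:2 @ bit 14 → (0x1ce4>>14)&0x3 = 0x0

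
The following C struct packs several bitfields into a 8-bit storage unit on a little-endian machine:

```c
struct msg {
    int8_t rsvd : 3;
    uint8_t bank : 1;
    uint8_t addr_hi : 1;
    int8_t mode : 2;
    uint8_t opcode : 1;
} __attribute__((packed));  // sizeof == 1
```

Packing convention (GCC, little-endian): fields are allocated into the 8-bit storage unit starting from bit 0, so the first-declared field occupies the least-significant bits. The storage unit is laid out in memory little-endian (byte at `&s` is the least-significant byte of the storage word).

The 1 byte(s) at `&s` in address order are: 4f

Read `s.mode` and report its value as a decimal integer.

[0]=0x4f (little-endian) → word 0x4f
rsvd:3 @ bit 0 → (0x4f>>0)&0x7 = 0x7
bank:1 @ bit 3 → (0x4f>>3)&0x1 = 0x1
addr_hi:1 @ bit 4 → (0x4f>>4)&0x1 = 0x0
mode:2 @ bit 5 → (0x4f>>5)&0x3 = 0x2  ←
opcode:1 @ bit 7 → (0x4f>>7)&0x1 = 0x0
mode signed 2b, MSB=1: 2 - 4 = -2

-2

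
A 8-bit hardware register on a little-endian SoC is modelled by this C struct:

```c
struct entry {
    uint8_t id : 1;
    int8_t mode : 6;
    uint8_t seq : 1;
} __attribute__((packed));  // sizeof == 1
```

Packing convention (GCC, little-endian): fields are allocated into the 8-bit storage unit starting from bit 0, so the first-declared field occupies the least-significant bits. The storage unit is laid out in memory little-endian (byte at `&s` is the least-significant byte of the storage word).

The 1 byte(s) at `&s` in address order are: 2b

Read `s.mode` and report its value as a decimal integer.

[0]=0x2b (little-endian) → word 0x2b
id:1 @ bit 0 → (0x2b>>0)&0x1 = 0x1
mode:6 @ bit 1 → (0x2b>>1)&0x3f = 0x15  ←
seq:1 @ bit 7 → (0x2b>>7)&0x1 = 0x0
mode signed 6b, MSB=0: value = 21

21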